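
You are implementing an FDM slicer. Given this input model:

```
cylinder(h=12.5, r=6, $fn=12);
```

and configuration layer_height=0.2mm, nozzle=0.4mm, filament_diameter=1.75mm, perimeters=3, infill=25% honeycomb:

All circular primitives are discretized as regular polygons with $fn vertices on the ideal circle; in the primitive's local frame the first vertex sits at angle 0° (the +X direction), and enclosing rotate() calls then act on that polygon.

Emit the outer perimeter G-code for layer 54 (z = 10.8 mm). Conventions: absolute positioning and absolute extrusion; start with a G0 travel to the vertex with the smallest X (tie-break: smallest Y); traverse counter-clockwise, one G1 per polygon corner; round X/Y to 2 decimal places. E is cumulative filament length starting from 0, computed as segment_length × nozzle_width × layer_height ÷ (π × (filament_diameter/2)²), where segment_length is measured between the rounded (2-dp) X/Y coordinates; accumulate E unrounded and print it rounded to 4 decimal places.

G0 X-6.00 Y0.00 Z10.80
G1 X-5.20 Y-3.00 E0.1033
G1 X-3.00 Y-5.20 E0.2067
G1 X0.00 Y-6.00 E0.3100
G1 X3.00 Y-5.20 E0.4133
G1 X5.20 Y-3.00 E0.5168
G1 X6.00 Y0.00 E0.6200
G1 X5.20 Y3.00 E0.7233
G1 X3.00 Y5.20 E0.8268
G1 X0.00 Y6.00 E0.9300
G1 X-3.00 Y5.20 E1.0333
G1 X-5.20 Y3.00 E1.1368
G1 X-6.00 Y0.00 E1.2401

At z = 10.8 mm: the cylinder: section is a regular 12-gon, circumradius r=6. The outline is a single polygon with 12 vertices. Extrusion per mm of travel: 0.4 × 0.2 / (π × 0.875²) = 0.033260. Accumulating E over each segment gives final E = 1.2401.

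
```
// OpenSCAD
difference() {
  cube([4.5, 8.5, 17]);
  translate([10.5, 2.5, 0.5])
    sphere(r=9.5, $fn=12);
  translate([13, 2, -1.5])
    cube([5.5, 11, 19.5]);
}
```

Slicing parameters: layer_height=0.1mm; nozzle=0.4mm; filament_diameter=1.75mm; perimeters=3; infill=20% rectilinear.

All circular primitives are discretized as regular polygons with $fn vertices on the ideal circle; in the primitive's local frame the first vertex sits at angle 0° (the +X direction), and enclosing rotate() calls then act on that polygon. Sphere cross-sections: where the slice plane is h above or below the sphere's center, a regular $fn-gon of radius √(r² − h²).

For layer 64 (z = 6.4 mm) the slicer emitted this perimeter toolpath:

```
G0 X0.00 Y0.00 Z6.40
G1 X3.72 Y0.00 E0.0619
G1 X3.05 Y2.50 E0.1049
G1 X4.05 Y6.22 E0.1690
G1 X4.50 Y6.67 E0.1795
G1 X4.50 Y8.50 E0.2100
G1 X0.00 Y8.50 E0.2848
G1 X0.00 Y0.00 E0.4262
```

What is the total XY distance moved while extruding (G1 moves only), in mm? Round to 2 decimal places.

25.63 mm

Sum the Euclidean lengths of each G1 segment: total = 25.63 mm.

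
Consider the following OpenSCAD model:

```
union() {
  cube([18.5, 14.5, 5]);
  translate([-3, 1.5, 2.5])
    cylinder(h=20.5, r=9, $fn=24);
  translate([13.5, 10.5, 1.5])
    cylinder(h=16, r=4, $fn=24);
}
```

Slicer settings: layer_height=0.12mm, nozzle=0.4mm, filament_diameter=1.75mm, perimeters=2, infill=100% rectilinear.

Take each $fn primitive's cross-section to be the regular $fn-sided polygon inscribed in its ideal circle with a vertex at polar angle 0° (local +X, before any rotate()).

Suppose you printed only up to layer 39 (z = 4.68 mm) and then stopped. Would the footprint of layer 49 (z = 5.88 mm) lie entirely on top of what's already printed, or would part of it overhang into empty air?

Compare the two slices. At z = 4.68: the cube is present — its section is the full 18.5×14.5 rectangle (area 268.25 mm²); the r=9 cylinder at (-3, 1.5) gives a regular 24-gon of circumradius 9 (constant along its height) (area = (24/2)·9.000²·sin(360°/24) = 251.57 mm²); the cylinder at (13.5, 10.5): section is a regular 24-gon, circumradius r=4 (area = (24/2)·4.000²·sin(360°/24) = 49.69 mm²); Taking the union: the regions partially overlap — summed areas 569.52 mm² minus the doubly-counted overlap 95.09 mm² gives 474.42 mm² — area = 474.42 mm². At z = 5.88: the cube is absent (z outside [0, 5]); the r=9 cylinder at (-3, 1.5) contributes a regular 24-gon of circumradius 9 (area = (24/2)·9.000²·sin(360°/24) = 251.57 mm²); the r=4 cylinder at (13.5, 10.5) contributes a regular 24-gon of circumradius 4 (area = (24/2)·4.000²·sin(360°/24) = 49.69 mm²); Taking the union: the 2 present regions are separate (no shared area or edge), so areas and boundary lengths simply add and each stays a separate island — area = 301.27 mm². Checking containment: the cross-section at z = 5.88 is a subset of the cross-section at z = 4.68.

entirely on top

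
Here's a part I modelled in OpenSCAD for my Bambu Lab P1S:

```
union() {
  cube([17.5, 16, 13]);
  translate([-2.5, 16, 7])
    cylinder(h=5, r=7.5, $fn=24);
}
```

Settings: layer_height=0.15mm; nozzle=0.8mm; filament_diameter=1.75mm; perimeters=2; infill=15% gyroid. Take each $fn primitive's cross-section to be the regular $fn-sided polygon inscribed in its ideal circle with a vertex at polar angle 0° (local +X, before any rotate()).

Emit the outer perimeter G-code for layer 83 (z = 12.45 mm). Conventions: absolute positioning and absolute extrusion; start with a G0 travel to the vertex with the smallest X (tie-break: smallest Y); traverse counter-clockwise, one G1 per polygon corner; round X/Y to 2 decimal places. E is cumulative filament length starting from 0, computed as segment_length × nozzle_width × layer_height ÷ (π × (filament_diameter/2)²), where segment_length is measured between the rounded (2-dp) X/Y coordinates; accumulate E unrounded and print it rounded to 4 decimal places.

At z = 12.45 mm: the cube (footprint 17.5×16) is included at this height; the cylinder at (-2.5, 16) does not reach this height (z outside [7, 12]); Combining (union): only the 17.5×16 cube is present, so the union is just that shape — 1 connected region. The outline is a single polygon with 4 vertices. Extrusion per mm of travel: 0.8 × 0.15 / (π × 0.875²) = 0.049890. Accumulating E over each segment gives final E = 3.3426.

G0 X0.00 Y0.00 Z12.45
G1 X17.50 Y0.00 E0.8731
G1 X17.50 Y16.00 E1.6713
G1 X0.00 Y16.00 E2.5444
G1 X0.00 Y0.00 E3.3426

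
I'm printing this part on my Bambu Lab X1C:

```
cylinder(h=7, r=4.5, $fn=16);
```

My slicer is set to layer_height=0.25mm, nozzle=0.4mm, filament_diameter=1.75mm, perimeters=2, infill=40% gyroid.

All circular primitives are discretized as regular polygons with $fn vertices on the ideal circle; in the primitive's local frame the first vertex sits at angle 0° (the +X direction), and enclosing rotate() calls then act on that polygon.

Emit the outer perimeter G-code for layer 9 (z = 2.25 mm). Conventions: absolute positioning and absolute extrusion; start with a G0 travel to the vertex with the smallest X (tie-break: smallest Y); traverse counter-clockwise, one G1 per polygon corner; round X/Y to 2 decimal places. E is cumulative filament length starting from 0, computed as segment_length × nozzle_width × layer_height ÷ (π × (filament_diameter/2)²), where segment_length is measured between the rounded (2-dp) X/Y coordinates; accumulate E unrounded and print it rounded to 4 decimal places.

G0 X-4.50 Y0.00 Z2.25
G1 X-4.16 Y-1.72 E0.0729
G1 X-3.18 Y-3.18 E0.1460
G1 X-1.72 Y-4.16 E0.2191
G1 X0.00 Y-4.50 E0.2920
G1 X1.72 Y-4.16 E0.3649
G1 X3.18 Y-3.18 E0.4380
G1 X4.16 Y-1.72 E0.5111
G1 X4.50 Y0.00 E0.5840
G1 X4.16 Y1.72 E0.6569
G1 X3.18 Y3.18 E0.7300
G1 X1.72 Y4.16 E0.8031
G1 X0.00 Y4.50 E0.8760
G1 X-1.72 Y4.16 E0.9489
G1 X-3.18 Y3.18 E1.0220
G1 X-4.16 Y1.72 E1.0951
G1 X-4.50 Y0.00 E1.1680

At z = 2.25 mm: the r=4.5 cylinder contributes a regular 16-gon of circumradius 4.5. The outline is a single polygon with 16 vertices. Extrusion per mm of travel: 0.4 × 0.25 / (π × 0.875²) = 0.041575. Accumulating E over each segment gives final E = 1.1680.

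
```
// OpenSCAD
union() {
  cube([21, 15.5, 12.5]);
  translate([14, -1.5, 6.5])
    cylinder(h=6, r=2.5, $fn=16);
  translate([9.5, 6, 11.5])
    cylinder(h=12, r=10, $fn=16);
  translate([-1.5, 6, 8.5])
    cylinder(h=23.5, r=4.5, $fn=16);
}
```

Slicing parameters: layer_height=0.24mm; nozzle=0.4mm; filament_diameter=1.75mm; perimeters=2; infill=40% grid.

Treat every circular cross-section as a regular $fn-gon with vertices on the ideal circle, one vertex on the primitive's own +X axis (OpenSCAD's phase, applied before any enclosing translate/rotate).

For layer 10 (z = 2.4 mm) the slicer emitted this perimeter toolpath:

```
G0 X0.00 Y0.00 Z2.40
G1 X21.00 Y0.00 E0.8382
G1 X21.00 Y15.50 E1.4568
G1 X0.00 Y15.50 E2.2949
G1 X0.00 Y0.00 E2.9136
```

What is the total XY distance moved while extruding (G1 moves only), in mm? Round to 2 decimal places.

73.00 mm

Sum the Euclidean lengths of each G1 segment: total = 73.00 mm.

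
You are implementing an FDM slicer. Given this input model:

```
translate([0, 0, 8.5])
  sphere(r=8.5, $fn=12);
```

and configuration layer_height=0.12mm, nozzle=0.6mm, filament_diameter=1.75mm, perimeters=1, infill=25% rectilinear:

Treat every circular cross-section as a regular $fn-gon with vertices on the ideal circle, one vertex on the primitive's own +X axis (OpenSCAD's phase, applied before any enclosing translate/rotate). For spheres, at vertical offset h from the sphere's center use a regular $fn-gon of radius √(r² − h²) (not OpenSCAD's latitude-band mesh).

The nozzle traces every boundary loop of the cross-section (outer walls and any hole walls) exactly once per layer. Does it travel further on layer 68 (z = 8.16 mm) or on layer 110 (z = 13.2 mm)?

layer 68 (z = 8.16 mm)

Layer 68 (z = 8.16): the sphere: section is a regular 12-gon, circumradius = √(r²−h²) = √(8.5²−0.34²) = 8.493 (perimeter = 2·12·8.493·sin(180°/12) = 52.76 mm). So its perimeter = 52.76 mm. Layer 110 (z = 13.2): the r=8.5 sphere contributes a regular 12-gon of circumradius √(8.5²−4.7²) = 7.082 (perimeter = 2·12·7.082·sin(180°/12) = 43.99 mm). So its perimeter = 43.99 mm. Layer 68 is larger (52.76 vs 43.99 mm).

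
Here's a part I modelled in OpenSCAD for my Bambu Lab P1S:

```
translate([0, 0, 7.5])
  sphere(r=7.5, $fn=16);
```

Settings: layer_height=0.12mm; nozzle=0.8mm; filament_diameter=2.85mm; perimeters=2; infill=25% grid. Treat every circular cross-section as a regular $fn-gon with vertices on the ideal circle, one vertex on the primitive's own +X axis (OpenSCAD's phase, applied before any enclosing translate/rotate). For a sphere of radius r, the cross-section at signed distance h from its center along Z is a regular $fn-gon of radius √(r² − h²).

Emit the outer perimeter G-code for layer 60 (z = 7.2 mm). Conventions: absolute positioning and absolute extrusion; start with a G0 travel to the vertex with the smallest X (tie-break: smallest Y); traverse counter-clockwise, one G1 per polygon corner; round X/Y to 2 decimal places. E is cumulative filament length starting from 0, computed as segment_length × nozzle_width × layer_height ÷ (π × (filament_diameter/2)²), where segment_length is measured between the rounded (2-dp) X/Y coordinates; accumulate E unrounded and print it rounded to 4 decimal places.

At z = 7.2 mm: the r=7.5 sphere contributes a regular 16-gon of circumradius √(7.5²−0.3²) = 7.494. The outline is a single polygon with 16 vertices. Extrusion per mm of travel: 0.8 × 0.12 / (π × 1.425²) = 0.015048. Accumulating E over each segment gives final E = 0.7039.

G0 X-7.49 Y0.00 Z7.20
G1 X-6.92 Y-2.87 E0.0440
G1 X-5.30 Y-5.30 E0.0880
G1 X-2.87 Y-6.92 E0.1319
G1 X0.00 Y-7.49 E0.1760
G1 X2.87 Y-6.92 E0.2200
G1 X5.30 Y-5.30 E0.2639
G1 X6.92 Y-2.87 E0.3079
G1 X7.49 Y0.00 E0.3519
G1 X6.92 Y2.87 E0.3960
G1 X5.30 Y5.30 E0.4399
G1 X2.87 Y6.92 E0.4839
G1 X0.00 Y7.49 E0.5279
G1 X-2.87 Y6.92 E0.5719
G1 X-5.30 Y5.30 E0.6159
G1 X-6.92 Y2.87 E0.6598
G1 X-7.49 Y0.00 E0.7039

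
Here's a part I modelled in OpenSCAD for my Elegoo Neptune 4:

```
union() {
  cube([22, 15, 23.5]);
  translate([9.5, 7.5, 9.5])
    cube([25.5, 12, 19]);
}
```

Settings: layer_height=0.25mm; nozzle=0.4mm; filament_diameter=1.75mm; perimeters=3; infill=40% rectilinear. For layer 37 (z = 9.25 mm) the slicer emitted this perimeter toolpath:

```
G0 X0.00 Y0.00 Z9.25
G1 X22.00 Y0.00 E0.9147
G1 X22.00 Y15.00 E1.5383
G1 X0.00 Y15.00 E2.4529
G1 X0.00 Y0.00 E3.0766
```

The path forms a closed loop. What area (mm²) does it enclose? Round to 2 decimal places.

Apply the shoelace formula to the sequence of (X, Y) vertices; enclosed area = 330.00 mm².

330.00 mm²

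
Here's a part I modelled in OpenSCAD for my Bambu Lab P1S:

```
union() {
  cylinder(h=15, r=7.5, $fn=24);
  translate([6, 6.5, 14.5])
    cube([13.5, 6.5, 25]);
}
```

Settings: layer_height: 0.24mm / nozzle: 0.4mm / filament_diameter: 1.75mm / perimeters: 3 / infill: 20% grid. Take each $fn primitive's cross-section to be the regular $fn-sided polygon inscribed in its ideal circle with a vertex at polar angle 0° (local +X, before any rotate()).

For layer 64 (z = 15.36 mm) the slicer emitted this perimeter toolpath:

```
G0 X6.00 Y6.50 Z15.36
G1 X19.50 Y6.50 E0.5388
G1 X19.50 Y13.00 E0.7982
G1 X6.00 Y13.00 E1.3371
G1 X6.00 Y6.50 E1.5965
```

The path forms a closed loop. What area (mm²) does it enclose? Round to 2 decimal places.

87.75 mm²

Apply the shoelace formula to the sequence of (X, Y) vertices; enclosed area = 87.75 mm².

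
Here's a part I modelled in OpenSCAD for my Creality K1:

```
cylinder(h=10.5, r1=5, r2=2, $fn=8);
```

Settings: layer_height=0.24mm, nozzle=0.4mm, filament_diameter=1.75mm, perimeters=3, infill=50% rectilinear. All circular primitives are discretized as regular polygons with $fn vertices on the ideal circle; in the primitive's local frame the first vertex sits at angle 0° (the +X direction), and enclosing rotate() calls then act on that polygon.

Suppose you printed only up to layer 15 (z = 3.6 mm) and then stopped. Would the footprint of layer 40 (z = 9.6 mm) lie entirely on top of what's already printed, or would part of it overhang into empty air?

Compare the two slices. At z = 3.6: the cone: at t=0.343 of its height the radius interpolates to r₁+(r₂−r₁)t = 3.971, giving a regular 8-gon of that circumradius (area = (8/2)·3.971²·sin(360°/8) = 44.61 mm²). At z = 9.6: the cone: at t=0.914 of its height the radius interpolates to r₁+(r₂−r₁)t = 2.257, giving a regular 8-gon of that circumradius (area = (8/2)·2.257²·sin(360°/8) = 14.41 mm²). Checking containment: the cross-section at z = 9.6 is a subset of the cross-section at z = 3.6.

entirely on top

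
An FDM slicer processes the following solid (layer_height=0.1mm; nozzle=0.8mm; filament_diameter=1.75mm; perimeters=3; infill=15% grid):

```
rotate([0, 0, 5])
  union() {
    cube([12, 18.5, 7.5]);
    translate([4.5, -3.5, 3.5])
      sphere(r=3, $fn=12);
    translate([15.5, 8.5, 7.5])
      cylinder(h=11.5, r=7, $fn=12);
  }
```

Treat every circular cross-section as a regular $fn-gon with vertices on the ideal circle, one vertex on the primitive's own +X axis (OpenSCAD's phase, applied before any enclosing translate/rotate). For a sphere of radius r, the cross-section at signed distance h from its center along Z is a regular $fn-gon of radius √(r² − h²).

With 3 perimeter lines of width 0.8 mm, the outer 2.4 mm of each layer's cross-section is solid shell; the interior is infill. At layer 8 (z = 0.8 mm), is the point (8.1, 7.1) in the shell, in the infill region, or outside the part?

infill

At z = 0.8 mm: the cube (footprint 12×18.5) is included at this height; the r=3 sphere at (4.5, -3.5) contributes a regular 12-gon of circumradius √(3²−2.7²) = 1.308; the cylinder at (15.5, 8.5) is not intersected at this z (z outside [7.5, 19]); Merging all regions: the 2 present regions are separate (no shared area or edge), so areas and boundary lengths simply add and each stays a separate island — 2 connected regions; (rotated 5° about Z; rotation is an isometry so areas/perimeters/island counts are preserved). Overall, the cross-section has 2 separate islands. Undo the 5° rotation: the query point maps to (8.688, 6.367) in the un-rotated model frame. The nearest boundary edge runs (12.00, 18.50)→(12.00, 0.00); distance from the point to it = 3.31 mm. (Shell/infill is judged within the island containing the point — the largest one.) The point is inside the cross-section and 3.31 mm from the nearest boundary — more than the 2.4 mm shell width (3 × 0.8), so it's in the infill interior.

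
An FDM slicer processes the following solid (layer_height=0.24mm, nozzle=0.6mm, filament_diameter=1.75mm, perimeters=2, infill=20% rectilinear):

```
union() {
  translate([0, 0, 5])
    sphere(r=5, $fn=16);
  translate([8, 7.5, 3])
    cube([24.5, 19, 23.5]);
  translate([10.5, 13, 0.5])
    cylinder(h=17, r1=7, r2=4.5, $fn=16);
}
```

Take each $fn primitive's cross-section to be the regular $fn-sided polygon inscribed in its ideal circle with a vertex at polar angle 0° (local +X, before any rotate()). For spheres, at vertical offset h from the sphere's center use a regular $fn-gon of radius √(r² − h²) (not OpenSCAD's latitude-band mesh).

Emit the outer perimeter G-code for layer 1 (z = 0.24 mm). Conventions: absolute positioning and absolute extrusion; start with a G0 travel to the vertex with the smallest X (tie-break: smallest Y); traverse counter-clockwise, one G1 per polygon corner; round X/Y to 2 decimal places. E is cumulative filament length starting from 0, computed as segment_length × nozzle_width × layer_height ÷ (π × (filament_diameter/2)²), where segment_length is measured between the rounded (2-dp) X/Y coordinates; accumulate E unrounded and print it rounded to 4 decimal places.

G0 X-1.53 Y0.00 Z0.24
G1 X-1.41 Y-0.59 E0.0360
G1 X-1.08 Y-1.08 E0.0714
G1 X-0.59 Y-1.41 E0.1068
G1 X0.00 Y-1.53 E0.1428
G1 X0.59 Y-1.41 E0.1789
G1 X1.08 Y-1.08 E0.2142
G1 X1.41 Y-0.59 E0.2496
G1 X1.53 Y0.00 E0.2857
G1 X1.41 Y0.59 E0.3217
G1 X1.08 Y1.08 E0.3571
G1 X0.59 Y1.41 E0.3924
G1 X0.00 Y1.53 E0.4285
G1 X-0.59 Y1.41 E0.4645
G1 X-1.08 Y1.08 E0.4999
G1 X-1.41 Y0.59 E0.5353
G1 X-1.53 Y0.00 E0.5713

At z = 0.24 mm: the r=5 sphere slices to a regular 16-gon of circumradius 1.530 (√(r²−h²) with h=4.76 from center); the cube at (8, 7.5) does not reach this height (z outside [3, 26.5]); the cone at (10.5, 13) is not intersected at this z (z outside [0.5, 17.5]); Taking the union: only the r=5 sphere is present, so the union is just that shape — 1 connected region. The outline is a single polygon with 16 vertices. Extrusion per mm of travel: 0.6 × 0.24 / (π × 0.875²) = 0.059868. Accumulating E over each segment gives final E = 0.5713.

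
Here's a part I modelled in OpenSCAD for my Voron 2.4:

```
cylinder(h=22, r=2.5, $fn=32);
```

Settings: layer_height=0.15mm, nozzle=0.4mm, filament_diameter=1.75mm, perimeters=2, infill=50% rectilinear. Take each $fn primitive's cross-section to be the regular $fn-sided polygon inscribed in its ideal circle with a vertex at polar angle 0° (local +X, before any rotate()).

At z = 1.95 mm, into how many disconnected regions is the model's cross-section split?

1

At z = 1.95 mm: the r=2.5 cylinder contributes a regular 32-gon of circumradius 2.5. The result has 1 disconnected region.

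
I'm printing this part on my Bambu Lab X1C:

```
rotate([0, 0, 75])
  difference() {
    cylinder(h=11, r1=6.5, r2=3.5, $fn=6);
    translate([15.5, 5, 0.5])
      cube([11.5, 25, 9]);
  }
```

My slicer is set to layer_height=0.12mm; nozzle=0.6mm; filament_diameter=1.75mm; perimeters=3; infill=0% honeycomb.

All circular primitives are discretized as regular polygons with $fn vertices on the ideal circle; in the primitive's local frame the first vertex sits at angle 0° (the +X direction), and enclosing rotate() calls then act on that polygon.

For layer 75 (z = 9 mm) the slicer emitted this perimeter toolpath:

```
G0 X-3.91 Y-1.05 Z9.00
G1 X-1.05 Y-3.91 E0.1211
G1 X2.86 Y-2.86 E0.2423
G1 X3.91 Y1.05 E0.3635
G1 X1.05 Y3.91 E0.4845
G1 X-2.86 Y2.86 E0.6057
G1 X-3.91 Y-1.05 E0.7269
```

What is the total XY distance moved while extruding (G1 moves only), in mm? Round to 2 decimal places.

Sum the Euclidean lengths of each G1 segment: total = 24.28 mm.

24.28 mm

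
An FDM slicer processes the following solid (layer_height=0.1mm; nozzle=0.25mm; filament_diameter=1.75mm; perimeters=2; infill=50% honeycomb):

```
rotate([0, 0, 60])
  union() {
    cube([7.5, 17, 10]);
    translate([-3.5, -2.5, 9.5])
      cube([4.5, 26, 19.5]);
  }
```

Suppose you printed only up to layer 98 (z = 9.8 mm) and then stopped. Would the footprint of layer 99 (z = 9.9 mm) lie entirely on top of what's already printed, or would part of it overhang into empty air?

Compare the two slices. At z = 9.8: the cube (footprint 7.5×17) is included at this height (area 127.50 mm²); the 4.5×26 cube at (-3.5, -2.5) contributes its full rectangle (area 117.00 mm²); Merging all regions: the regions partially overlap — summed areas 244.50 mm² minus the doubly-counted overlap 17.00 mm² gives 227.50 mm² — area = 227.50 mm²; (rotated 60° about Z; rotation is an isometry so areas/perimeters/island counts are preserved). At z = 9.9: the cube is present — its section is the full 7.5×17 rectangle (area 127.50 mm²); the 4.5×26 cube at (-3.5, -2.5) contributes its full rectangle (area 117.00 mm²); Taking the union: the regions partially overlap — summed areas 244.50 mm² minus the doubly-counted overlap 17.00 mm² gives 227.50 mm² — area = 227.50 mm²; (whole slice rotated 60° about Z — lengths, areas and connectivity unchanged). Checking containment: the cross-section at z = 9.9 is a subset of the cross-section at z = 9.8.

entirely on top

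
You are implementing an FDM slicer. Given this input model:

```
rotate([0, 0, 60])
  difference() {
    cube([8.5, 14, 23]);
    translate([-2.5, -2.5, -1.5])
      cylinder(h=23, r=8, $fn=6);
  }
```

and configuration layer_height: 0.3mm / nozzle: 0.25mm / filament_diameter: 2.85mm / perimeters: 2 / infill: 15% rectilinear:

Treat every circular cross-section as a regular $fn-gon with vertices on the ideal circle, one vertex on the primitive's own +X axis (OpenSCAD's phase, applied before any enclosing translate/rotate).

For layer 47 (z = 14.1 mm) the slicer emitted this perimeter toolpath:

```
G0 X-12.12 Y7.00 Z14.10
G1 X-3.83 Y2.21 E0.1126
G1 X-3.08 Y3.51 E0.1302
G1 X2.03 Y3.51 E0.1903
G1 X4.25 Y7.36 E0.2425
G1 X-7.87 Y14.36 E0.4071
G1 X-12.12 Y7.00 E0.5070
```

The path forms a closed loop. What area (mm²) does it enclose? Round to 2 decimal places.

106.69 mm²

Apply the shoelace formula to the sequence of (X, Y) vertices; enclosed area = 106.69 mm².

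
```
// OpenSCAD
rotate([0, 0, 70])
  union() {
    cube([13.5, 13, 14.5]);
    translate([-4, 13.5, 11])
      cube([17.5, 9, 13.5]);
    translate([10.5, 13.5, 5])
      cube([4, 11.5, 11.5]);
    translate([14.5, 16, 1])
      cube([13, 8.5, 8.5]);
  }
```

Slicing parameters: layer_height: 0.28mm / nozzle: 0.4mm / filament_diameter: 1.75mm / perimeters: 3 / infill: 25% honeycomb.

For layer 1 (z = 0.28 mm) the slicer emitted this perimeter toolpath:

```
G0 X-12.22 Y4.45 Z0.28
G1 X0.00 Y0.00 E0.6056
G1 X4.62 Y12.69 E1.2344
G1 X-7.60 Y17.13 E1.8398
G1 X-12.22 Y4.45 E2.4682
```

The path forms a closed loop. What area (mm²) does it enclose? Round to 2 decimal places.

175.55 mm²

Apply the shoelace formula to the sequence of (X, Y) vertices; enclosed area = 175.55 mm².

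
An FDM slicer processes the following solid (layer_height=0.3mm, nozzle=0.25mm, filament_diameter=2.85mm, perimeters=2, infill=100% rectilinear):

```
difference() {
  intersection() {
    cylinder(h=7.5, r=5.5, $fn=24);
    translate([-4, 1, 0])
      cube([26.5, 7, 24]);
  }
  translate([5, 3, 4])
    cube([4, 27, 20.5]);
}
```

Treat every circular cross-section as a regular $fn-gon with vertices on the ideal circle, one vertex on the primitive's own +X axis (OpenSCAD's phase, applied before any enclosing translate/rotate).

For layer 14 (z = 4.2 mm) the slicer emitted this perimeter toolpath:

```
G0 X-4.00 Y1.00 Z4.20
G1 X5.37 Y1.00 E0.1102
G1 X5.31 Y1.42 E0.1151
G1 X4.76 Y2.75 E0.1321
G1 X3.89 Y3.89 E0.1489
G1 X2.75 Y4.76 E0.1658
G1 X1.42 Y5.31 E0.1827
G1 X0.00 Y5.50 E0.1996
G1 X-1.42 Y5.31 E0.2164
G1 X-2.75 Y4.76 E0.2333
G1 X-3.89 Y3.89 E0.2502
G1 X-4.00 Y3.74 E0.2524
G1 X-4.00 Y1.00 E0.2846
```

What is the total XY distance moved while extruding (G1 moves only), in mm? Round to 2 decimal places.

24.21 mm

Sum the Euclidean lengths of each G1 segment: total = 24.21 mm.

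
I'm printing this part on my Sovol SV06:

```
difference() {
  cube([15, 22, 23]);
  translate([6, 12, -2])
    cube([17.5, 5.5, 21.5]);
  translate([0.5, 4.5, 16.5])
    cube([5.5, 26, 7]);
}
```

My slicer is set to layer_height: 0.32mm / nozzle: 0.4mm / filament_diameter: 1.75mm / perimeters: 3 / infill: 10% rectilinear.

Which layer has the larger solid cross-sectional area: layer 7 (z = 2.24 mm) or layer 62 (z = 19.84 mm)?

Layer 7 (z = 2.24): the cube (footprint 15×22) is included at this height (area 330.00 mm²); the cube at (6, 12) is present — its section is the full 17.5×5.5 rectangle (area 96.25 mm²); the cube at (0.5, 4.5) does not reach this height (z outside [16.5, 23.5]); Taking the first minus the rest: starting from the 15×22 cube (330.00 mm²), the 17.5×5.5 cube at (6, 12) partially overlaps it — only the 49.50 mm² overlap (of its 96.25 mm²) is removed, clipping the outline — area = 280.50 mm². So its area = 280.50 mm². Layer 62 (z = 19.84): the cube is present — its section is the full 15×22 rectangle (area 330.00 mm²); the cube at (6, 12) does not reach this height (z outside [-2, 19.5]); the 5.5×26 cube at (0.5, 4.5) contributes its full rectangle (area 143.00 mm²); Taking the first minus the rest: starting from the 15×22 cube (330.00 mm²), the 5.5×26 cube at (0.5, 4.5) partially overlaps it — only the 96.25 mm² overlap (of its 143.00 mm²) is removed, clipping the outline — area = 233.75 mm². So its area = 233.75 mm². Layer 7 is larger (280.50 vs 233.75 mm²).

layer 7 (z = 2.24 mm)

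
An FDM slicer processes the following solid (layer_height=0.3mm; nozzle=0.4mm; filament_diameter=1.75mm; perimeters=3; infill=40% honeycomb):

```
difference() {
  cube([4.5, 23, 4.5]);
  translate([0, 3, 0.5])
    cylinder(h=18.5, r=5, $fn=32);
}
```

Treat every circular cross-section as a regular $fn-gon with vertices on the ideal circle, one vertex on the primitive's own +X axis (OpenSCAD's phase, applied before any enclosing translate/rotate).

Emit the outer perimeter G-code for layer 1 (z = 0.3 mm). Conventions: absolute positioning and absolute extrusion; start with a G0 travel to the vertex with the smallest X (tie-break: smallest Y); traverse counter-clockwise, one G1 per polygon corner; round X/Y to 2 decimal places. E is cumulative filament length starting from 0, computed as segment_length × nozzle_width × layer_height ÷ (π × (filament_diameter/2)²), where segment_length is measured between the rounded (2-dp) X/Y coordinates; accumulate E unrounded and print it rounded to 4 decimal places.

G0 X0.00 Y0.00 Z0.30
G1 X4.50 Y0.00 E0.2245
G1 X4.50 Y23.00 E1.3720
G1 X0.00 Y23.00 E1.5965
G1 X0.00 Y0.00 E2.7440

At z = 0.3 mm: the cube (footprint 4.5×23) is included at this height; the cylinder at (0, 3) is absent (z outside [0.5, 19]); Taking the first minus the rest: none of the subtracted shapes is present at this height, so the 4.5×23 cube is unchanged — 1 connected region. The outline is a single polygon with 4 vertices. Extrusion per mm of travel: 0.4 × 0.3 / (π × 0.875²) = 0.049890. Accumulating E over each segment gives final E = 2.7440.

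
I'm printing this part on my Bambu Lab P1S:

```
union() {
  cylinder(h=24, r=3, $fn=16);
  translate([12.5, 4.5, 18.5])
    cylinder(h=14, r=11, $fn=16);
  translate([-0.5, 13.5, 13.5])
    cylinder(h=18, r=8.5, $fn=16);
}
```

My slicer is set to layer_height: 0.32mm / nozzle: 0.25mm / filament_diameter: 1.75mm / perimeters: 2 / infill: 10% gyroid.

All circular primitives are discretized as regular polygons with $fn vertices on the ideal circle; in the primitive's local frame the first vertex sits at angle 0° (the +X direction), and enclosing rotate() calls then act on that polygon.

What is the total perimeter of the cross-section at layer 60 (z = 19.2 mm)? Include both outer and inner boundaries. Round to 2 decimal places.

At z = 19.2 mm: the r=3 cylinder contributes a regular 16-gon of circumradius 3 (perimeter = 2·16·3.000·sin(180°/16) = 18.73 mm); the cylinder at (12.5, 4.5): section is a regular 16-gon, circumradius r=11 (perimeter = 2·16·11.000·sin(180°/16) = 68.67 mm); the cylinder at (-0.5, 13.5): section is a regular 16-gon, circumradius r=8.5 (perimeter = 2·16·8.500·sin(180°/16) = 53.06 mm); Taking the union: the regions partially overlap (shared area 26.52 mm²), so the edge portions inside another operand are dropped and the merged outline is re-measured after clipping — boundary = 111.11 mm. Overall, the cross-section is a single solid region. Total boundary length (outer) = 111.11 mm.

111.11 mm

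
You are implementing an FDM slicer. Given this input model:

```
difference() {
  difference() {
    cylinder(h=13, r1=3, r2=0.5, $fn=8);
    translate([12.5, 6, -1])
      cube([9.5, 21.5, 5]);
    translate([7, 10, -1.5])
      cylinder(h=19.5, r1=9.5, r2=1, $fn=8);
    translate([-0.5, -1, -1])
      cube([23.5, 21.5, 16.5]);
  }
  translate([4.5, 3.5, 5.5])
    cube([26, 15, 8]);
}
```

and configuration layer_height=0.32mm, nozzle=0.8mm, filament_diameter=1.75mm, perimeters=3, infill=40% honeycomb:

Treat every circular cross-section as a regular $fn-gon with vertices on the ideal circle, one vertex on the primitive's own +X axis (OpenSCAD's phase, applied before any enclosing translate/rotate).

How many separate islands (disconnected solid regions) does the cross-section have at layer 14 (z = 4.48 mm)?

At z = 4.48 mm: the cone contributes a regular 8-gon of circumradius 2.138 (interpolated between r1=3 and r2=0.5 at t=0.345); the cube at (12.5, 6) is not intersected at this z (z outside [-1, 4]); the cone at (7, 10) (r1=9.5→r2=1) has section circumradius 6.893 here — a regular 8-gon; the 23.5×21.5 cube at (-0.5, -1) contributes its full rectangle; Subtracting the remaining from the first: starting from the cone, the cone at (7, 10) misses the remaining region (no effect); the 23.5×21.5 cube at (-0.5, -1) partially overlaps it — only the 6.68 mm² overlap (of its 505.25 mm²) is removed, clipping the outline — 1 connected region; the cube at (4.5, 3.5) is absent (z outside [5.5, 13.5]); Subtracting the remaining from the first: none of the subtracted shapes is present at this height, so that combined region is unchanged — 1 connected region. Overall, the cross-section is a single solid region. Island count = 1.

1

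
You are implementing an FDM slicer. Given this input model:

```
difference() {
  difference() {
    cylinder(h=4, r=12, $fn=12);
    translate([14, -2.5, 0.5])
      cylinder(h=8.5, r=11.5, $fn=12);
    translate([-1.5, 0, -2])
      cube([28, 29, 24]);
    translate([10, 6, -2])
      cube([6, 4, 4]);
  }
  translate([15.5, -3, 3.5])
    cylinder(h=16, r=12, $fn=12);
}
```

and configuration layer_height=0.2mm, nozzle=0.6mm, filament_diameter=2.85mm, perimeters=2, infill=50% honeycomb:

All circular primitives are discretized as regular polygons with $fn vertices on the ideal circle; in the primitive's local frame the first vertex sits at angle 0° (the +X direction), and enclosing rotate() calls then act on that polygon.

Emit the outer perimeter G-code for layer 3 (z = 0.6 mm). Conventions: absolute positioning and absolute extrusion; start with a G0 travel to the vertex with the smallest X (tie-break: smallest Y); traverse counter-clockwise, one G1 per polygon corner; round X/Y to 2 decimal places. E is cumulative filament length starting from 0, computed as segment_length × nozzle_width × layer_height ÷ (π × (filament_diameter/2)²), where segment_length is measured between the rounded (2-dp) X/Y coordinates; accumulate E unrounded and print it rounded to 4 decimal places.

G0 X-12.00 Y0.00 Z0.60
G1 X-10.39 Y-6.00 E0.1169
G1 X-6.00 Y-10.39 E0.2336
G1 X0.00 Y-12.00 E0.3505
G1 X6.00 Y-10.39 E0.4674
G1 X6.09 Y-10.30 E0.4697
G1 X4.04 Y-8.25 E0.5243
G1 X2.50 Y-2.50 E0.6363
G1 X3.17 Y0.00 E0.6849
G1 X-1.50 Y0.00 E0.7728
G1 X-1.50 Y11.60 E0.9910
G1 X-6.00 Y10.39 E1.0786
G1 X-10.39 Y6.00 E1.1954
G1 X-12.00 Y0.00 E1.3123

At z = 0.6 mm: the cylinder: section is a regular 12-gon, circumradius r=12; the r=11.5 cylinder at (14, -2.5) gives a regular 12-gon of circumradius 11.5 (constant along its height); the cube at (-1.5, 0) (footprint 28×29) is included at this height; the cube at (10, 6) is present — its section is the full 6×4 rectangle; Taking the first minus the rest: starting from the r=12 cylinder, the r=11.5 cylinder at (14, -2.5) partially overlaps it — only the 110.08 mm² overlap (of its 396.75 mm²) is removed, clipping the outline; the 28×29 cube at (-1.5, 0) partially overlaps it — only the 81.96 mm² overlap (of its 812.00 mm²) is removed, clipping the outline; the 6×4 cube at (10, 6) misses the remaining region (no effect) — 1 connected region; the cylinder at (15.5, -3) is not intersected at this z (z outside [3.5, 19.5]); After the difference (first − rest): none of the subtracted shapes is present at this height, so the result so far is unchanged — 1 connected region. The outline is a single polygon with 13 vertices. Extrusion per mm of travel: 0.6 × 0.2 / (π × 1.425²) = 0.018811. Accumulating E over each segment gives final E = 1.3123.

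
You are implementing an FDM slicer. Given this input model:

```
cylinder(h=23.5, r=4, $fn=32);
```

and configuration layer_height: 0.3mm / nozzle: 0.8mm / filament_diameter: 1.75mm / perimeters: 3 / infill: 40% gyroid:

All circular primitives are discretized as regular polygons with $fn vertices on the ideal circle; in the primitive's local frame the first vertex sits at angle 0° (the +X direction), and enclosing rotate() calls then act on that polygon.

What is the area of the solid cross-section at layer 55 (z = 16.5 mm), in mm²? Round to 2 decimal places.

At z = 16.5 mm: the r=4 cylinder gives a regular 32-gon of circumradius 4 (constant along its height) (area = (32/2)·4.000²·sin(360°/32) = 49.94 mm²). Overall, the cross-section is a single solid region. Net area = 49.94 mm².

49.94 mm²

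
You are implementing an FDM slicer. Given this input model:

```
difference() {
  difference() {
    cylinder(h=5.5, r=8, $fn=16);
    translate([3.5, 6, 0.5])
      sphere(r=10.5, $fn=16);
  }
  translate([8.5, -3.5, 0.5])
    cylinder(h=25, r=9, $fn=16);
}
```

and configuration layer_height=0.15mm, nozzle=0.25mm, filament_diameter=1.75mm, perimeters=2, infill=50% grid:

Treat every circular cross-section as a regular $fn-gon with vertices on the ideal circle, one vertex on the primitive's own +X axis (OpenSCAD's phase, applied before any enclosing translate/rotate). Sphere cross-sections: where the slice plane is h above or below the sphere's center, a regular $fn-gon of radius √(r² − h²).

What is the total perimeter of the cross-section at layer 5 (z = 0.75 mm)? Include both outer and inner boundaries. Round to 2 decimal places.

32.65 mm

At z = 0.75 mm: the cylinder: section is a regular 16-gon, circumradius r=8 (perimeter = 2·16·8.000·sin(180°/16) = 49.94 mm); the r=10.5 sphere at (3.5, 6) slices to a regular 16-gon of circumradius 10.497 (√(r²−h²) with h=0.25 from center) (perimeter = 2·16·10.497·sin(180°/16) = 65.53 mm); Taking the first minus the rest: starting from the r=8 cylinder, the r=10.5 sphere at (3.5, 6) partially overlaps it — only the 134.24 mm² overlap (of its 337.34 mm²) is removed, clipping the outline — boundary = 43.40 mm; the r=9 cylinder at (8.5, -3.5) contributes a regular 16-gon of circumradius 9 (perimeter = 2·16·9.000·sin(180°/16) = 56.19 mm); Taking the first minus the rest: starting from the result so far, the r=9 cylinder at (8.5, -3.5) partially overlaps it — only the 17.63 mm² overlap (of its 247.98 mm²) is removed, clipping the outline — boundary = 32.65 mm. Overall, the cross-section is a single solid region. Total boundary length (outer) = 32.65 mm.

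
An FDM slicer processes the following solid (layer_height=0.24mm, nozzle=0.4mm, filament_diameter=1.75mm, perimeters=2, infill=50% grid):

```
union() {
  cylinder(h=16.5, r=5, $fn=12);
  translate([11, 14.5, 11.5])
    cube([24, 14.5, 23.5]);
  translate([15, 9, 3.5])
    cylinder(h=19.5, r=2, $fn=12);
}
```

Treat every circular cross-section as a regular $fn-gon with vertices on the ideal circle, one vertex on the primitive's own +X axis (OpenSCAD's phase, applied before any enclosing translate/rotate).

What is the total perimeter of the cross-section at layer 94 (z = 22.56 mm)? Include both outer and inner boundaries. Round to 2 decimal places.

89.42 mm

At z = 22.56 mm: the cylinder is not intersected at this z (z outside [0, 16.5]); the cube at (11, 14.5) is present — its section is the full 24×14.5 rectangle (perimeter 77.00 mm); the cylinder at (15, 9): section is a regular 12-gon, circumradius r=2 (perimeter = 2·12·2.000·sin(180°/12) = 12.42 mm); Merging all regions: the 2 present regions are separate (no shared area or edge), so areas and boundary lengths simply add and each stays a separate island — boundary = 89.42 mm. Overall, the cross-section has 2 separate islands. Total boundary length (outer) = 89.42 mm.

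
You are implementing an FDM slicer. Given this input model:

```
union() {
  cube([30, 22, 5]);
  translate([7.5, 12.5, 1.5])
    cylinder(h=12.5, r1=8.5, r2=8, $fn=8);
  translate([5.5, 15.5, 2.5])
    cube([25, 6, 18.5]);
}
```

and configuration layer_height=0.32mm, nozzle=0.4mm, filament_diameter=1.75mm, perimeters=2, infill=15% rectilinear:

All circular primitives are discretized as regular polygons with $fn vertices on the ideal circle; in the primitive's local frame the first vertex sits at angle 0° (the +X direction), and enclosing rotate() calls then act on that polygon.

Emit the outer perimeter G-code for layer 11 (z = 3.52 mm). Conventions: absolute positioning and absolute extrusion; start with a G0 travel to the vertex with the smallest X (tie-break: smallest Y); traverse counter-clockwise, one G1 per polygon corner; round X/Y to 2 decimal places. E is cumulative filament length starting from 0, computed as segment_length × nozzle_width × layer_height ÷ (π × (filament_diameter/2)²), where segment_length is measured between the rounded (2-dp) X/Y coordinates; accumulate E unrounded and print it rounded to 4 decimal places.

At z = 3.52 mm: the cube is present — its section is the full 30×22 rectangle; the cone at (7.5, 12.5) (r1=8.5→r2=8) has section circumradius 8.419 here — a regular 8-gon; the cube at (5.5, 15.5) is present — its section is the full 25×6 rectangle; Merging all regions: the regions partially overlap (shared area 345.45 mm²), so overlapping operands fuse into one piece — 1 connected region. The outline is a single polygon with 11 vertices. Extrusion per mm of travel: 0.4 × 0.32 / (π × 0.875²) = 0.053216. Accumulating E over each segment gives final E = 5.6072.

G0 X-0.92 Y12.50 Z3.52
G1 X0.00 Y10.28 E0.1279
G1 X0.00 Y0.00 E0.6749
G1 X30.00 Y0.00 E2.2714
G1 X30.00 Y15.50 E3.0963
G1 X30.50 Y15.50 E3.1229
G1 X30.50 Y21.50 E3.4422
G1 X30.00 Y21.50 E3.4688
G1 X30.00 Y22.00 E3.4954
G1 X0.00 Y22.00 E5.0919
G1 X0.00 Y14.72 E5.4793
G1 X-0.92 Y12.50 E5.6072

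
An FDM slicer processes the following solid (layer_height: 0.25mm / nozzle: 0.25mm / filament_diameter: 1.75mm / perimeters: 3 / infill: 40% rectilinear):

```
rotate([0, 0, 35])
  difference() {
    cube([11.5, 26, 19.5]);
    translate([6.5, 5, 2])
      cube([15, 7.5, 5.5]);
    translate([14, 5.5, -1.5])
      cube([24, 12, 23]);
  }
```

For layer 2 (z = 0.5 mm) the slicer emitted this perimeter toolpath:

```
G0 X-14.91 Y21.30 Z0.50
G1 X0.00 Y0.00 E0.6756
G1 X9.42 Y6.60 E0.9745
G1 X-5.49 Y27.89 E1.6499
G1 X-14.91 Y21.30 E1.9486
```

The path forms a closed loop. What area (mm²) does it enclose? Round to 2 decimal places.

Apply the shoelace formula to the sequence of (X, Y) vertices; enclosed area = 298.93 mm².

298.93 mm²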